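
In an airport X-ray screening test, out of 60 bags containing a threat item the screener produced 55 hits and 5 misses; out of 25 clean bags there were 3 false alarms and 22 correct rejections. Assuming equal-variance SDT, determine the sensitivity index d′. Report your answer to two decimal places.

d′ = 2.56

H = 55/60 = 0.9167
FA = 3/25 = 0.1200
z(H) = 1.3832
z(FA) = -1.1750
d' = z(H) − z(FA) = 1.3832 − (-1.1750) = 2.5582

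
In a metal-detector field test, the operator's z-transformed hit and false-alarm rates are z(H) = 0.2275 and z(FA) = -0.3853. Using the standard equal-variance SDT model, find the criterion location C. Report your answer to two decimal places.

C = 0.08

c = −½·[z(H) + z(FA)] = −½·(0.2275 + (-0.3853)) = 0.0789
c > 0: the operator has a conservative response bias.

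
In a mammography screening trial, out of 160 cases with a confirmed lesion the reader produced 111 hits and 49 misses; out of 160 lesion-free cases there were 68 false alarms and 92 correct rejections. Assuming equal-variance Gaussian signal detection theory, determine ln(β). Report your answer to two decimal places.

ln β = -0.11

H = 111/160 = 0.6937
FA = 68/160 = 0.4250
z(0.6937) = 0.506, z(0.4250) = -0.189
ln β = −½·[z(H)² − z(FA)²] = −0.5 × (0.256 − 0.036) = -0.110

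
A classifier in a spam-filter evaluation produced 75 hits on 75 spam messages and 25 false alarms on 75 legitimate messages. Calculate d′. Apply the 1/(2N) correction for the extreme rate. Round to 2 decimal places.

The hit rate is 75/75 = 1, so apply the 1/(2N) correction: H → 1 − 1/(2·75) = 0.99333.
z(H) = z(0.99333) = 2.475
z(FA) = z(0.33333) = -0.431
d' = 2.475 − (-0.431) = 2.906

d′ = 2.91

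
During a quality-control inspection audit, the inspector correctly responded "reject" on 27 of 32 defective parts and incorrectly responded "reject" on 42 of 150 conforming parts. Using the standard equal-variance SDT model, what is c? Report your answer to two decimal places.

H = 27/32 = 0.8438
FA = 42/150 = 0.2800
z(H) = 1.0102
z(FA) = -0.5828
c = −½·[z(H) + z(FA)] = −0.5 × (1.0102 + (-0.5828)) = -0.2137
c < 0: the inspector has a liberal response bias.

c = -0.21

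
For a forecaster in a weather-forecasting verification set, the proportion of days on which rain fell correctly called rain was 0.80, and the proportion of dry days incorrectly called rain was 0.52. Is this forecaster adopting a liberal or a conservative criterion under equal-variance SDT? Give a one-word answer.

liberal

z(H) = 0.842, z(FA) = 0.050
c = −½·(z(H) + z(FA)) = -0.446
c < 0 → liberal criterion (biased toward responding “yes”).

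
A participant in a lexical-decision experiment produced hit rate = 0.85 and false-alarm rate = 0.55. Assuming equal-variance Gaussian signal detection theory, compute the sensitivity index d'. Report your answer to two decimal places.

d' = 0.91

z(0.85) = 1.0364, z(0.55) = 0.1257
d' = z(H) − z(FA) = 1.0364 − 0.1257 = 0.9107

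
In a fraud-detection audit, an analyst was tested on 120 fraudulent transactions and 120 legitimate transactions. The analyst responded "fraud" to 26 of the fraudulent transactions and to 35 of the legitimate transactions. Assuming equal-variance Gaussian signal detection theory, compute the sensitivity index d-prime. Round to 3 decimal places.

d-prime = -0.235

H = 26/120 = 0.2167
FA = 35/120 = 0.2917
Φ⁻¹(H) = -0.7834
Φ⁻¹(FA) = -0.5484
d' = z(H) − z(FA) = -0.7834 − (-0.5484) = -0.2350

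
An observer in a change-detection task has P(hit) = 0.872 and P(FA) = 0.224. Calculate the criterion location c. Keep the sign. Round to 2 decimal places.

Φ⁻¹(H) = Φ⁻¹(0.872) = 1.1359
Φ⁻¹(FA) = Φ⁻¹(0.224) = -0.7588
c = −½·[z(H) + z(FA)] = −0.5 × (1.1359 + (-0.7588)) = -0.18855

c = -0.19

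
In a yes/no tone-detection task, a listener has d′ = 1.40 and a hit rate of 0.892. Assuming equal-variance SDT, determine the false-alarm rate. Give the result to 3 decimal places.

false-alarm rate = 0.435

z(hit rate) = z(0.892) = 1.2372
z(FA) = z(H) − d' = 1.2372 − 1.40 = -0.1628
false-alarm rate = Φ(-0.1628) = 0.4353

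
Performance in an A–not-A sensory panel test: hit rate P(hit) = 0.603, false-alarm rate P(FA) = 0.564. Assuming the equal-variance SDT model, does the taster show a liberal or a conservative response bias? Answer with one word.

liberal

z(H) = 0.261, z(FA) = 0.161
c = −½·(z(H) + z(FA)) = -0.211
c < 0 → liberal criterion (biased toward responding “yes”).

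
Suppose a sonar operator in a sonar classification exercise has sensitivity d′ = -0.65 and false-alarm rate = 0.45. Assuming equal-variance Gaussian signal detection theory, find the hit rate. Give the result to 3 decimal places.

z(false-alarm rate) = z(0.45) = -0.1257
z(H) = z(FA) + d' = -0.1257 + (-0.65) = -0.7757
hit rate = Φ(-0.7757) = 0.2190

hit rate = 0.219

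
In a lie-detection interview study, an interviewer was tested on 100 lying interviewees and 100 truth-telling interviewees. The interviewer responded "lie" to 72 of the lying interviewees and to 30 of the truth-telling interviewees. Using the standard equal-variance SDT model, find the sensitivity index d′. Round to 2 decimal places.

H = 72/100 = 0.7200
FA = 30/100 = 0.3000
Φ⁻¹(0.7200) = 0.5828, Φ⁻¹(0.3000) = -0.5244
d' = z(H) − z(FA) = 0.5828 − (-0.5244) = 1.1072

d′ = 1.11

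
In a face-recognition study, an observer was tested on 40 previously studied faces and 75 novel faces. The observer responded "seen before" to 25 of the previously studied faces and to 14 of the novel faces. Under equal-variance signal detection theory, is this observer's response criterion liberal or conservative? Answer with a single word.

conservative

z(H) = 0.319, z(FA) = -0.890
c = −½·(z(H) + z(FA)) = 0.2855
c > 0 → conservative criterion (biased toward responding “no”).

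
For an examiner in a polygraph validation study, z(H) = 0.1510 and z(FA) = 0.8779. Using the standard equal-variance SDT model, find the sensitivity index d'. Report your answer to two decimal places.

d' = -0.73

d' = z(H) − z(FA) = 0.1510 − 0.8779 = -0.7269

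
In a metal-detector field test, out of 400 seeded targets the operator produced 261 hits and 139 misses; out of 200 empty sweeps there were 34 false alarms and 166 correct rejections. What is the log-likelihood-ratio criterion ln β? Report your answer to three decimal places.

ln β = 0.378

H = 261/400 = 0.6525
FA = 34/200 = 0.1700
Φ⁻¹(0.6525) = 0.3921, Φ⁻¹(0.1700) = -0.9542
ln β = −½·[z(H)² − z(FA)²] = −0.5 × (0.1537 − 0.9105) = 0.3784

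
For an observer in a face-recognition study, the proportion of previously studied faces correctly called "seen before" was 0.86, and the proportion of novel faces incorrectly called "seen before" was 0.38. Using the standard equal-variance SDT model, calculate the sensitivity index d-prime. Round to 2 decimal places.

z(H) = z(0.86) = 1.080
z(FA) = z(0.38) = -0.305
d' = z(H) − z(FA) = 1.080 − (-0.305) = 1.385

d-prime = 1.39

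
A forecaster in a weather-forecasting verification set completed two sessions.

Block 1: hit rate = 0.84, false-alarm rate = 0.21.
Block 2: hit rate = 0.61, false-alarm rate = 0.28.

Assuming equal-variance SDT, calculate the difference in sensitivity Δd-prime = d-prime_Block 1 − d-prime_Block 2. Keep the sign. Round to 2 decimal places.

Δd-prime = 0.94

Block 1: z(0.84) = 0.994, z(0.21) = -0.806, d' = 1.800
Block 2: z(0.61) = 0.279, z(0.28) = -0.583, d' = 0.862
Δd' = d'_Block 1 − d'_Block 2 = 1.800 − 0.862 = 0.938
Block 1 has the higher sensitivity.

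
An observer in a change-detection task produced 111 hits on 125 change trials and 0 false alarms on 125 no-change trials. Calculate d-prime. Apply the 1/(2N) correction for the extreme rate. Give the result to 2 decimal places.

The false-alarm rate is 0/125 = 0, so apply the 1/(2N) correction: FA → 1/(2·125) = 0.00400.
z(H) = z(0.88800) = 1.216
z(FA) = z(0.00400) = -2.652
d' = 1.216 − (-2.652) = 3.868

d-prime = 3.87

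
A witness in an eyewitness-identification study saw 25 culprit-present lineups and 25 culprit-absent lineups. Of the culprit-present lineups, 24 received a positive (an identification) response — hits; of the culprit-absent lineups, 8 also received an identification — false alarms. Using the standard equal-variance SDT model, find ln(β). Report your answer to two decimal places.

H = 24/25 = 0.9600
FA = 8/25 = 0.3200
z(H) = z(0.9600) = 1.751
z(FA) = z(0.3200) = -0.468
ln β = −½·[z(H)² − z(FA)²] = −0.5 × (3.066 − 0.219) = -1.4235

ln β = -1.42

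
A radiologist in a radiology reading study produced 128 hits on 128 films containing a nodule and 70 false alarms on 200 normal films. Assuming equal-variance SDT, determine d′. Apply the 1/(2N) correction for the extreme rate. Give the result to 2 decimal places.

The hit rate is 128/128 = 1, so apply the 1/(2N) correction: H → 1 − 1/(2·128) = 0.99609.
z(H) = z(0.99609) = 2.660
z(FA) = z(0.35000) = -0.385
d' = 2.660 − (-0.385) = 3.045

d′ = 3.05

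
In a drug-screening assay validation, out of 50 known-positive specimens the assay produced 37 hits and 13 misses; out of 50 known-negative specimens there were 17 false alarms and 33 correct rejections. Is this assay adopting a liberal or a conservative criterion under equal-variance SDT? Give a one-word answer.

z(H) = 0.643, z(FA) = -0.412
c = −½·(z(H) + z(FA)) = -0.1155
c < 0 → liberal criterion (biased toward responding “yes”).

liberal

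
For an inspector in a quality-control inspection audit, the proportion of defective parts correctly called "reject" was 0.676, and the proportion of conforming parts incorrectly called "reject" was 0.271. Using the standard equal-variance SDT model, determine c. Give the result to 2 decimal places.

z(H) = z(0.676) = 0.457
z(FA) = z(0.271) = -0.610
c = −½·[z(H) + z(FA)] = −0.5 × (0.457 + (-0.610)) = 0.0765

c = 0.08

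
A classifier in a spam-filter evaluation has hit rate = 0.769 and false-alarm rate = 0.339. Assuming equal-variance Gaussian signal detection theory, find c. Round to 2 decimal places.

z(H) = z(0.769) = 0.736
z(FA) = z(0.339) = -0.415
c = −½·[z(H) + z(FA)] = −0.5 × (0.736 + (-0.415)) = -0.1605
c < 0: the classifier has a liberal response bias.

c = -0.16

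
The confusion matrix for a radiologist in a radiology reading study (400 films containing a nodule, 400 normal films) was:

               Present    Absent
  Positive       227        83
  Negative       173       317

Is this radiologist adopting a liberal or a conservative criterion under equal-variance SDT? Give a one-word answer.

z(H) = 0.170, z(FA) = -0.815
c = −½·(z(H) + z(FA)) = 0.3225
c > 0 → conservative criterion (biased toward responding “no”).

conservative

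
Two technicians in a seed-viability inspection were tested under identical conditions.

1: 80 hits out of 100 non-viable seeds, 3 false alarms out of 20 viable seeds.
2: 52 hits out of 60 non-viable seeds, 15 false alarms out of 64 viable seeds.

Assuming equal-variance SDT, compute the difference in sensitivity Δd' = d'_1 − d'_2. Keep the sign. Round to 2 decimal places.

1: z(0.8000) = 0.842, z(0.1500) = -1.036, d' = 1.878
2: z(0.8667) = 1.111, z(0.2344) = -0.724, d' = 1.835
Δd' = d'_1 − d'_2 = 1.878 − 1.835 = 0.043
1 has the higher sensitivity.

Δd' = 0.04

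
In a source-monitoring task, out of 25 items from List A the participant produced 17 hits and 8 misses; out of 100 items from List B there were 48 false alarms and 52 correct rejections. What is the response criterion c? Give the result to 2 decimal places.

H = 17/25 = 0.6800
FA = 48/100 = 0.4800
z(H) = 0.4677
z(FA) = -0.0502
c = −½·[z(H) + z(FA)] = −0.5 × (0.4677 + (-0.0502)) = -0.20875
c < 0: the participant has a liberal response bias.

c = -0.21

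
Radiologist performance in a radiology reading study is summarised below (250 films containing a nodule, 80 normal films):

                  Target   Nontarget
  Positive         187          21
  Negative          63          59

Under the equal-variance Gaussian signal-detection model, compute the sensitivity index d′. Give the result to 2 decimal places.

H = 187/250 = 0.7480
FA = 21/80 = 0.2625
z(0.7480) = 0.668, z(0.2625) = -0.636
d' = z(H) − z(FA) = 0.668 − (-0.636) = 1.304

d′ = 1.30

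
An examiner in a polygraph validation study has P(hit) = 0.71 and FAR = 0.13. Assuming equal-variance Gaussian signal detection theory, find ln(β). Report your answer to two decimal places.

ln β = 0.48

z(H) = 0.553
z(FA) = -1.126
ln β = −½·[z(H)² − z(FA)²] = −0.5 × (0.306 − 1.268) = 0.481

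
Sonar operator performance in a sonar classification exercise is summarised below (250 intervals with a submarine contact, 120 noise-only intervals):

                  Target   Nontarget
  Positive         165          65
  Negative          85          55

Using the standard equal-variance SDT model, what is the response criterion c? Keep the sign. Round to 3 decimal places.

c = -0.259

H = 165/250 = 0.6600
FA = 65/120 = 0.5417
z(H) = 0.4125
z(FA) = 0.1047
c = −½·[z(H) + z(FA)] = −0.5 × (0.4125 + 0.1047) = -0.2586
c < 0: the sonar operator has a liberal response bias.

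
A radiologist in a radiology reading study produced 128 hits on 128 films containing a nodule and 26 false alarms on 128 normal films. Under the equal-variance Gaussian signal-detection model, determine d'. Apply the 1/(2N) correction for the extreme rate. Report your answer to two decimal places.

The hit rate is 128/128 = 1, so apply the 1/(2N) correction: H → 1 − 1/(2·128) = 0.99609.
z(H) = z(0.99609) = 2.660
z(FA) = z(0.20312) = -0.831
d' = 2.660 − (-0.831) = 3.491

d' = 3.49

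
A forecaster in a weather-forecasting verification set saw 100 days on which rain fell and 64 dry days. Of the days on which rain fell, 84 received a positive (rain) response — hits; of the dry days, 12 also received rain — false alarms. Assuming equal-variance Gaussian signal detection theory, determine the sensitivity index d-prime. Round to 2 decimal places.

d-prime = 1.88

H = 84/100 = 0.8400
FA = 12/64 = 0.1875
z(H) = z(0.8400) = 0.9945
z(FA) = z(0.1875) = -0.8871
d' = z(H) − z(FA) = 0.9945 − (-0.8871) = 1.8816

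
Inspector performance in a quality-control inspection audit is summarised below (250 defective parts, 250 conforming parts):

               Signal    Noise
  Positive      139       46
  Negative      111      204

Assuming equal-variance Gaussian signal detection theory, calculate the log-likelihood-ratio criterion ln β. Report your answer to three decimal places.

ln β = 0.395

H = 139/250 = 0.5560
FA = 46/250 = 0.1840
z(0.5560) = 0.1408, z(0.1840) = -0.9002
ln β = −½·[z(H)² − z(FA)²] = −0.5 × (0.0198 − 0.8104) = 0.3953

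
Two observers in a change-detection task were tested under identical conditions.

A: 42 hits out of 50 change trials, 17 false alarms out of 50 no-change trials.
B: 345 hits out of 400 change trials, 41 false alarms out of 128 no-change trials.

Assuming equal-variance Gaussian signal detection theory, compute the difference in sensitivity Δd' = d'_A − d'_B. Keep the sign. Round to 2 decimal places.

A: z(0.8400) = 0.994, z(0.3400) = -0.412, d' = 1.406
B: z(0.8625) = 1.092, z(0.3203) = -0.467, d' = 1.559
Δd' = d'_A − d'_B = 1.406 − 1.559 = -0.153
B has the higher sensitivity.

Δd' = -0.15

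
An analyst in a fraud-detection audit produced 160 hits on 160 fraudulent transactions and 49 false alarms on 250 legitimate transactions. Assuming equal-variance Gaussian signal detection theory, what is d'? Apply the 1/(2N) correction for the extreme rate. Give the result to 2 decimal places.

d' = 3.59

The hit rate is 160/160 = 1, so apply the 1/(2N) correction: H → 1 − 1/(2·160) = 0.99687.
z(H) = z(0.99687) = 2.734
z(FA) = z(0.19600) = -0.856
d' = 2.734 − (-0.856) = 3.590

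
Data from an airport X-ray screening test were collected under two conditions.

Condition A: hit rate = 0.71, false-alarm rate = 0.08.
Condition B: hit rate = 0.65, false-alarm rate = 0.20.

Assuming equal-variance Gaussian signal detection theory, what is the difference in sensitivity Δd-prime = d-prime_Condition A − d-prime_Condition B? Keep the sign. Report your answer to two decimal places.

Condition A: z(0.71) = 0.553, z(0.08) = -1.405, d' = 1.958
Condition B: z(0.65) = 0.385, z(0.20) = -0.842, d' = 1.227
Δd' = d'_Condition A − d'_Condition B = 1.958 − 1.227 = 0.731
Condition A has the higher sensitivity.

Δd-prime = 0.73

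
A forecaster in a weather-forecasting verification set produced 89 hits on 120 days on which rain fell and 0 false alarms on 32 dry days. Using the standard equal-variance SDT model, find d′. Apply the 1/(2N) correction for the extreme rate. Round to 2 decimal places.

d′ = 2.80

The false-alarm rate is 0/32 = 0, so apply the 1/(2N) correction: FA → 1/(2·32) = 0.01562.
z(H) = z(0.74167) = 0.649
z(FA) = z(0.01562) = -2.154
d' = 0.649 − (-2.154) = 2.803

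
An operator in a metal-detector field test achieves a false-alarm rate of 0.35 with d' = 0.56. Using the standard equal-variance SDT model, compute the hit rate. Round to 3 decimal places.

hit rate = 0.569

z(false-alarm rate) = z(0.35) = -0.3853
z(H) = z(FA) + d' = -0.3853 + 0.56 = 0.1747
hit rate = Φ(0.1747) = 0.5693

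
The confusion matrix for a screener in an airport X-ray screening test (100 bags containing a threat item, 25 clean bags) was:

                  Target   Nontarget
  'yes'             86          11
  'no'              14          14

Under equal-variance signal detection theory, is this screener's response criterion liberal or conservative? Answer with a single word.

liberal

z(H) = 1.080, z(FA) = -0.151
c = −½·(z(H) + z(FA)) = -0.4645
c < 0 → liberal criterion (biased toward responding “yes”).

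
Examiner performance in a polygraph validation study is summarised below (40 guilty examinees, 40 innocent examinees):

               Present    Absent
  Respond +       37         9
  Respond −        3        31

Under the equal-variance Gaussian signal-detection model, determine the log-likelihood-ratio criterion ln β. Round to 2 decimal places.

H = 37/40 = 0.9250
FA = 9/40 = 0.2250
Φ⁻¹(H) = Φ⁻¹(0.9250) = 1.440
Φ⁻¹(FA) = Φ⁻¹(0.2250) = -0.755
ln β = −½·[z(H)² − z(FA)²] = −0.5 × (2.074 − 0.570) = -0.752

ln β = -0.75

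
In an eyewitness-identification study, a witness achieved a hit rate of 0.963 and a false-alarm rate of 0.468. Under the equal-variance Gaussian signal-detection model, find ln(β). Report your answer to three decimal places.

ln β = -1.593

z(H) = 1.7866
z(FA) = -0.0803
ln β = −½·[z(H)² − z(FA)²] = −0.5 × (3.1919 − 0.0064) = -1.59275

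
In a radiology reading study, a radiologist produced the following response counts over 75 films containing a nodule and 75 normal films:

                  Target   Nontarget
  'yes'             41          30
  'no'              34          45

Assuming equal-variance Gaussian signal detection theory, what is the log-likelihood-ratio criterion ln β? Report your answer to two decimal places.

ln β = 0.03

H = 41/75 = 0.5467
FA = 30/75 = 0.4000
Φ⁻¹(H) = 0.117
Φ⁻¹(FA) = -0.253
ln β = −½·[z(H)² − z(FA)²] = −0.5 × (0.014 − 0.064) = 0.025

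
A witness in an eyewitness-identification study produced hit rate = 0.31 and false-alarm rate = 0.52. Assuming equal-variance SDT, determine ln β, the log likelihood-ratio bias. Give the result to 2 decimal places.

ln β = -0.12

Φ⁻¹(0.31) = -0.496, Φ⁻¹(0.52) = 0.050
ln β = −½·[z(H)² − z(FA)²] = −0.5 × (0.246 − 0.003) = -0.1215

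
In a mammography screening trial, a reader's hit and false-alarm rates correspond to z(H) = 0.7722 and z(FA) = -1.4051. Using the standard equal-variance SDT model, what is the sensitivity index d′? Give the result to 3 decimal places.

d' = z(H) − z(FA) = 0.7722 − (-1.4051) = 2.1773

d′ = 2.177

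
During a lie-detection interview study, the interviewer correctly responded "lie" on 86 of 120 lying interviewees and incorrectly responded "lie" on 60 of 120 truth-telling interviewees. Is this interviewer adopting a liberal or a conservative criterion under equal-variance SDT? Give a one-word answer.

liberal

z(H) = 0.573, z(FA) = 0.000
c = −½·(z(H) + z(FA)) = -0.2865
c < 0 → liberal criterion (biased toward responding “yes”).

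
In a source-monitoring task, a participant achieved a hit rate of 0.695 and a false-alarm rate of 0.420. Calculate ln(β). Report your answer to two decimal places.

ln β = -0.11

z(0.695) = 0.510, z(0.420) = -0.202
ln β = −½·[z(H)² − z(FA)²] = −0.5 × (0.260 − 0.041) = -0.1095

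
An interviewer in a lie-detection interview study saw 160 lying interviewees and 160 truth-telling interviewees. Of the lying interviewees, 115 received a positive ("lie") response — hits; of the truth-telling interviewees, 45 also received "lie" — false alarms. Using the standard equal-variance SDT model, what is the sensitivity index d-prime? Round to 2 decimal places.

d-prime = 1.16

H = 115/160 = 0.7188
FA = 45/160 = 0.2812
z(H) = z(0.7188) = 0.5793
z(FA) = z(0.2812) = -0.5793
d' = z(H) − z(FA) = 0.5793 − (-0.5793) = 1.1586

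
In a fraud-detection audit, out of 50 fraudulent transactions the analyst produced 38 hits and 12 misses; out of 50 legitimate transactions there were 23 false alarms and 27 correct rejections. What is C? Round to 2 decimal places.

C = -0.30

H = 38/50 = 0.7600
FA = 23/50 = 0.4600
z(H) = z(0.7600) = 0.7063
z(FA) = z(0.4600) = -0.1004
c = −½·[z(H) + z(FA)] = −0.5 × (0.7063 + (-0.1004)) = -0.30295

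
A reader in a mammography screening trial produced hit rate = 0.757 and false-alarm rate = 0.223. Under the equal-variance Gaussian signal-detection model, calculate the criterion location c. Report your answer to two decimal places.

z(H) = 0.6967
z(FA) = -0.7621
c = −½·[z(H) + z(FA)] = −0.5 × (0.6967 + (-0.7621)) = 0.0327
c > 0: the reader has a conservative response bias.

c = 0.03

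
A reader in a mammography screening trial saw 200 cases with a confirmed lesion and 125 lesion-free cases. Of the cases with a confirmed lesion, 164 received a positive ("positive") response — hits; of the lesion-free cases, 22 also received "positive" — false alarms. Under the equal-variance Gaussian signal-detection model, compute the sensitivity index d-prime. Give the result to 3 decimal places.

H = 164/200 = 0.8200
FA = 22/125 = 0.1760
Φ⁻¹(H) = Φ⁻¹(0.8200) = 0.9154
Φ⁻¹(FA) = Φ⁻¹(0.1760) = -0.9307
d' = z(H) − z(FA) = 0.9154 − (-0.9307) = 1.8461

d-prime = 1.846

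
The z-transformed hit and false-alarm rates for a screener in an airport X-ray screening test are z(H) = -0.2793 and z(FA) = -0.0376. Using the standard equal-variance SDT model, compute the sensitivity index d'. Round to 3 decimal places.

d' = z(H) − z(FA) = -0.2793 − (-0.0376) = -0.2417

d' = -0.242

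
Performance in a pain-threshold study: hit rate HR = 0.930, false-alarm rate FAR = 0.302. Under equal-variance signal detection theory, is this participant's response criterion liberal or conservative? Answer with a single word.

liberal

z(H) = 1.476, z(FA) = -0.519
c = −½·(z(H) + z(FA)) = -0.4785
c < 0 → liberal criterion (biased toward responding “yes”).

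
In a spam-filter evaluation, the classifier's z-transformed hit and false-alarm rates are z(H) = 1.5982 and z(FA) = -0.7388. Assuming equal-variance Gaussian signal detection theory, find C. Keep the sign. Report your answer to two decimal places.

c = −½·[z(H) + z(FA)] = −½·(1.5982 + (-0.7388)) = -0.4297

C = -0.43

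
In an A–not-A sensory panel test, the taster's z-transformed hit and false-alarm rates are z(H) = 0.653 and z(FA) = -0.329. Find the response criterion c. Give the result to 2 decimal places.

c = −½·[z(H) + z(FA)] = −½·(0.653 + (-0.329)) = -0.162
c < 0: the taster has a liberal response bias.

c = -0.16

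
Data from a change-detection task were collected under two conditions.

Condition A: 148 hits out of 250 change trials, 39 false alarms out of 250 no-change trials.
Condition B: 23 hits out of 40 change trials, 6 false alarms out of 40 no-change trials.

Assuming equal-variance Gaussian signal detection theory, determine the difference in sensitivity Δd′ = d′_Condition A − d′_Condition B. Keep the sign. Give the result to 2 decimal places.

Condition A: z(0.5920) = 0.233, z(0.1560) = -1.011, d' = 1.244
Condition B: z(0.5750) = 0.189, z(0.1500) = -1.036, d' = 1.225
Δd' = d'_Condition A − d'_Condition B = 1.244 − 1.225 = 0.019
Condition A has the higher sensitivity.

Δd′ = 0.02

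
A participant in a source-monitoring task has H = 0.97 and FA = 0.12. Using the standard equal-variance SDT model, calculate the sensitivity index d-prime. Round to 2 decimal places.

d-prime = 3.06

Φ⁻¹(0.97) = 1.8808, Φ⁻¹(0.12) = -1.1750
d' = z(H) − z(FA) = 1.8808 − (-1.1750) = 3.0558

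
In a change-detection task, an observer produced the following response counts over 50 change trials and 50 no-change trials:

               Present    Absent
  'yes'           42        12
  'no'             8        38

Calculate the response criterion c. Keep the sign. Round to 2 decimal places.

H = 42/50 = 0.8400
FA = 12/50 = 0.2400
Φ⁻¹(0.8400) = 0.994, Φ⁻¹(0.2400) = -0.706
c = −½·[z(H) + z(FA)] = −0.5 × (0.994 + (-0.706)) = -0.144

c = -0.14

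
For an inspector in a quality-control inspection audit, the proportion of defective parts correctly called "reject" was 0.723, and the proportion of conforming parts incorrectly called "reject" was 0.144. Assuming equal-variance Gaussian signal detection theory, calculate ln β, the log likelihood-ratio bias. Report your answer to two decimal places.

z(0.723) = 0.592, z(0.144) = -1.063
ln β = −½·[z(H)² − z(FA)²] = −0.5 × (0.350 − 1.130) = 0.390

ln β = 0.39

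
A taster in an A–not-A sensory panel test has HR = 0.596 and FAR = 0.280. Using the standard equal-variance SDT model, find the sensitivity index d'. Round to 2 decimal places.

d' = 0.83

z(H) = 0.2430
z(FA) = -0.5828
d' = z(H) − z(FA) = 0.2430 − (-0.5828) = 0.8258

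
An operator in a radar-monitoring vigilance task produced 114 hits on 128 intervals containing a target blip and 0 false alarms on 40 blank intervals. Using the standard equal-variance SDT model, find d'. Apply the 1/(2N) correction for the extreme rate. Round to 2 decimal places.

d' = 3.47

The false-alarm rate is 0/40 = 0, so apply the 1/(2N) correction: FA → 1/(2·40) = 0.01250.
z(H) = z(0.89062) = 1.230
z(FA) = z(0.01250) = -2.241
d' = 1.230 − (-2.241) = 3.471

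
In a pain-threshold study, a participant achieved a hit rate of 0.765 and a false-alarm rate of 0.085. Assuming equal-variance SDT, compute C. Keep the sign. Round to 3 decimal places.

z(H) = 0.7225
z(FA) = -1.3722
c = −½·[z(H) + z(FA)] = −0.5 × (0.7225 + (-1.3722)) = 0.32485
c > 0: the participant has a conservative response bias.

C = 0.325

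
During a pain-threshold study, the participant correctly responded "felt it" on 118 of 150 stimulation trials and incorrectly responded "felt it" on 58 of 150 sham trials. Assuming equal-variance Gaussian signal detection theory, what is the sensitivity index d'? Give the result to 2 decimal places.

d' = 1.08

H = 118/150 = 0.7867
FA = 58/150 = 0.3867
z(H) = 0.7950
z(FA) = -0.2879
d' = z(H) − z(FA) = 0.7950 − (-0.2879) = 1.0829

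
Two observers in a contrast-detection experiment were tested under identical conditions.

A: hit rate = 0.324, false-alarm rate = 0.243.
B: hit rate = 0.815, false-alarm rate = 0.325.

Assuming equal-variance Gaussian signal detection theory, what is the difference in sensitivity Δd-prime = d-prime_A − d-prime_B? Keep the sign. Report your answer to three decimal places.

Δd-prime = -1.110

A: z(0.324) = -0.4565, z(0.243) = -0.6967, d' = 0.2402
B: z(0.815) = 0.8965, z(0.325) = -0.4538, d' = 1.3503
Δd' = d'_A − d'_B = 0.2402 − 1.3503 = -1.1101
B has the higher sensitivity.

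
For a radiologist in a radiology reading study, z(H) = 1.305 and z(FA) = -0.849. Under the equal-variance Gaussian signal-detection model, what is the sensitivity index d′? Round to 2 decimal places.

d' = z(H) − z(FA) = 1.305 − (-0.849) = 2.154

d′ = 2.15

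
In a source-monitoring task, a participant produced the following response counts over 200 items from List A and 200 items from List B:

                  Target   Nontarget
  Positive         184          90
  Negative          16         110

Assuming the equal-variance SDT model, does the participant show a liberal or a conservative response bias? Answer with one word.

z(H) = 1.405, z(FA) = -0.126
c = −½·(z(H) + z(FA)) = -0.6395
c < 0 → liberal criterion (biased toward responding “yes”).

liberal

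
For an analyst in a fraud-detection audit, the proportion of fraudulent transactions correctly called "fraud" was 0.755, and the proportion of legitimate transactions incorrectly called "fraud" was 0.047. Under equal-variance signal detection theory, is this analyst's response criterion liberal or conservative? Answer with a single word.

z(H) = 0.690, z(FA) = -1.675
c = −½·(z(H) + z(FA)) = 0.4925
c > 0 → conservative criterion (biased toward responding “no”).

conservative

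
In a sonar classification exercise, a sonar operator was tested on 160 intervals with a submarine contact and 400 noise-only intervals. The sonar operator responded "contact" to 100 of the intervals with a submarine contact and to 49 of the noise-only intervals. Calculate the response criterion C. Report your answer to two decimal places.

C = 0.42

H = 100/160 = 0.6250
FA = 49/400 = 0.1225
z(0.6250) = 0.319, z(0.1225) = -1.163
c = −½·[z(H) + z(FA)] = −0.5 × (0.319 + (-1.163)) = 0.422
c > 0: the sonar operator has a conservative response bias.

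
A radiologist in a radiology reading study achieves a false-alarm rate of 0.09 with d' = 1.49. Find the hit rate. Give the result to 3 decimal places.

z(false-alarm rate) = z(0.09) = -1.3408
z(H) = z(FA) + d' = -1.3408 + 1.49 = 0.1492
hit rate = Φ(0.1492) = 0.5593

hit rate = 0.559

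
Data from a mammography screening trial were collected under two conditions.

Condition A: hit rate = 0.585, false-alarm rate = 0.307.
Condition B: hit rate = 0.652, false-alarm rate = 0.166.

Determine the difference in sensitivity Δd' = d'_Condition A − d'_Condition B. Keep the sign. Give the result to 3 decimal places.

Condition A: z(0.585) = 0.2147, z(0.307) = -0.5044, d' = 0.7191
Condition B: z(0.652) = 0.3907, z(0.166) = -0.9701, d' = 1.3608
Δd' = d'_Condition A − d'_Condition B = 0.7191 − 1.3608 = -0.6417
Condition B has the higher sensitivity.

Δd' = -0.642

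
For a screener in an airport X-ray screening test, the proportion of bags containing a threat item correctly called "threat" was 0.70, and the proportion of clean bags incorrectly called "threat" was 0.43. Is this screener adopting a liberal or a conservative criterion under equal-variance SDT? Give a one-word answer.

z(H) = 0.524, z(FA) = -0.176
c = −½·(z(H) + z(FA)) = -0.174
c < 0 → liberal criterion (biased toward responding “yes”).

liberal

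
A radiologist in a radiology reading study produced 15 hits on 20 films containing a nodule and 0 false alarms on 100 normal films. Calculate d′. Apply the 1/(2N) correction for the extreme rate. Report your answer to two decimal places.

The false-alarm rate is 0/100 = 0, so apply the 1/(2N) correction: FA → 1/(2·100) = 0.00500.
z(H) = z(0.75000) = 0.674
z(FA) = z(0.00500) = -2.576
d' = 0.674 − (-2.576) = 3.250

d′ = 3.25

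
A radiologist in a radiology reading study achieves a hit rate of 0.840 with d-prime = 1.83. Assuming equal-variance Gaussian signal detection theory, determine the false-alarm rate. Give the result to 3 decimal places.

false-alarm rate = 0.202

z(hit rate) = z(0.840) = 0.9945
z(FA) = z(H) − d' = 0.9945 − 1.83 = -0.8355
false-alarm rate = Φ(-0.8355) = 0.2017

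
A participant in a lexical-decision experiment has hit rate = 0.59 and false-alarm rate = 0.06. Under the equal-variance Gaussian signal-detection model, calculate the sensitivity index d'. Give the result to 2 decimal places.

d' = 1.78

z(0.59) = 0.228, z(0.06) = -1.555
d' = z(H) − z(FA) = 0.228 − (-1.555) = 1.783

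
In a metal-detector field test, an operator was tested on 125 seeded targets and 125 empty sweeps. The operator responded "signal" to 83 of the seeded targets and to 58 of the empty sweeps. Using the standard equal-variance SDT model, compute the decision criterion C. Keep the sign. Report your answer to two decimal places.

H = 83/125 = 0.6640
FA = 58/125 = 0.4640
Φ⁻¹(0.6640) = 0.4234, Φ⁻¹(0.4640) = -0.0904
c = −½·[z(H) + z(FA)] = −0.5 × (0.4234 + (-0.0904)) = -0.1665

C = -0.17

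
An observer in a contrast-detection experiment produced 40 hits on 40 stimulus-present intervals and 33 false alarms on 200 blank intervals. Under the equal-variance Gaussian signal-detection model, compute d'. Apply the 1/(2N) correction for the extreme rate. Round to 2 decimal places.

d' = 3.22

The hit rate is 40/40 = 1, so apply the 1/(2N) correction: H → 1 − 1/(2·40) = 0.98750.
z(H) = z(0.98750) = 2.241
z(FA) = z(0.16500) = -0.974
d' = 2.241 − (-0.974) = 3.215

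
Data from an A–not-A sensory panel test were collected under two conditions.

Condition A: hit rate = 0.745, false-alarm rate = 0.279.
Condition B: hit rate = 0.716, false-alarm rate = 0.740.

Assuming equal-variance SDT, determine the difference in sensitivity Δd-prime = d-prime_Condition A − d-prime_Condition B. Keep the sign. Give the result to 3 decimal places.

Condition A: z(0.745) = 0.6588, z(0.279) = -0.5858, d' = 1.2446
Condition B: z(0.716) = 0.5710, z(0.740) = 0.6433, d' = -0.0723
Δd' = d'_Condition A − d'_Condition B = 1.2446 − (-0.0723) = 1.3169
Condition A has the higher sensitivity.

Δd-prime = 1.317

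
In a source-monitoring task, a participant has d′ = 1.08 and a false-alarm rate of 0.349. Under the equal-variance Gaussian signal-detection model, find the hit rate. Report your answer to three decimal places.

z(false-alarm rate) = z(0.349) = -0.3880
z(H) = z(FA) + d' = -0.3880 + 1.08 = 0.6920
hit rate = Φ(0.6920) = 0.7555

hit rate = 0.756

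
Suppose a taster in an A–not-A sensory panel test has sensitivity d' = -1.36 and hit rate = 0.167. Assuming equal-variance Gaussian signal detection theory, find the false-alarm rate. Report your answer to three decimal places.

z(hit rate) = z(0.167) = -0.9661
z(FA) = z(H) − d' = -0.9661 − (-1.36) = 0.3939
false-alarm rate = Φ(0.3939) = 0.6532

false-alarm rate = 0.653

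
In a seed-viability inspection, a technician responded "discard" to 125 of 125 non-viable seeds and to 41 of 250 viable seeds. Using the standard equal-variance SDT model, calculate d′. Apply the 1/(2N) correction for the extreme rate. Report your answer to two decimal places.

The hit rate is 125/125 = 1, so apply the 1/(2N) correction: H → 1 − 1/(2·125) = 0.99600.
z(H) = z(0.99600) = 2.652
z(FA) = z(0.16400) = -0.978
d' = 2.652 − (-0.978) = 3.630

d′ = 3.63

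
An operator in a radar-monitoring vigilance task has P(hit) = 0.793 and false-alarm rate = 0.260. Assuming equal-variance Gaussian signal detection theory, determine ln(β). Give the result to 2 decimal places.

z(0.793) = 0.817, z(0.260) = -0.643
ln β = −½·[z(H)² − z(FA)²] = −0.5 × (0.667 − 0.413) = -0.127

ln β = -0.13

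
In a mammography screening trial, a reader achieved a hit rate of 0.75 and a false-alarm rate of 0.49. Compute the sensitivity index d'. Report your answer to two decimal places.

z(H) = 0.6745
z(FA) = -0.0251
d' = z(H) − z(FA) = 0.6745 − (-0.0251) = 0.6996

d' = 0.70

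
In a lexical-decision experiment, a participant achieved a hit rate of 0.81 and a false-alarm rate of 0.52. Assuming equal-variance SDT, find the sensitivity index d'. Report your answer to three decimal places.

z(H) = z(0.81) = 0.8779
z(FA) = z(0.52) = 0.0502
d' = z(H) − z(FA) = 0.8779 − 0.0502 = 0.8277

d' = 0.828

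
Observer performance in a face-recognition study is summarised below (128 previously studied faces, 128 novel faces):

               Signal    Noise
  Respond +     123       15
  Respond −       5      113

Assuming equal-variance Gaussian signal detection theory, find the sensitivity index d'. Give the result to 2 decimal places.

d' = 2.95

H = 123/128 = 0.9609
FA = 15/128 = 0.1172
z(H) = z(0.9609) = 1.7612
z(FA) = z(0.1172) = -1.1891
d' = z(H) − z(FA) = 1.7612 − (-1.1891) = 2.9503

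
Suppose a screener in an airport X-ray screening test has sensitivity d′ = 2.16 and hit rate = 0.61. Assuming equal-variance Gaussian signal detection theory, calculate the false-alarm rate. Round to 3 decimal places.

false-alarm rate = 0.030

z(hit rate) = z(0.61) = 0.2793
z(FA) = z(H) − d' = 0.2793 − 2.16 = -1.8807
false-alarm rate = Φ(-1.8807) = 0.0300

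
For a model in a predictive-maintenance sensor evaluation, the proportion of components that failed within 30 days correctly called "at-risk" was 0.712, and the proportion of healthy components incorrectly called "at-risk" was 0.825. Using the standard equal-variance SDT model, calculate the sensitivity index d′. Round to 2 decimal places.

Φ⁻¹(H) = 0.5592
Φ⁻¹(FA) = 0.9346
d' = z(H) − z(FA) = 0.5592 − 0.9346 = -0.3754

d′ = -0.38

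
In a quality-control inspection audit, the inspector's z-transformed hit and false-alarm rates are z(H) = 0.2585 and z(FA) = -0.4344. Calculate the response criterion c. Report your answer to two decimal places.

c = −½·[z(H) + z(FA)] = −½·(0.2585 + (-0.4344)) = 0.08795
c > 0: the inspector has a conservative response bias.

c = 0.09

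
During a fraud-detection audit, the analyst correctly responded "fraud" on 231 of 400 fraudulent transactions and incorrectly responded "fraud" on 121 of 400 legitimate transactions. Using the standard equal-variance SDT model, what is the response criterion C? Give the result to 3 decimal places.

H = 231/400 = 0.5775
FA = 121/400 = 0.3025
z(H) = 0.1955
z(FA) = -0.5172
c = −½·[z(H) + z(FA)] = −0.5 × (0.1955 + (-0.5172)) = 0.16085

C = 0.161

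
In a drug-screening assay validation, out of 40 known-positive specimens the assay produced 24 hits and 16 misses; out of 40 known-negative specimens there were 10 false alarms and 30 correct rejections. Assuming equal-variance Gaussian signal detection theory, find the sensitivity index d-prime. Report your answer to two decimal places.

d-prime = 0.93

H = 24/40 = 0.6000
FA = 10/40 = 0.2500
Φ⁻¹(H) = Φ⁻¹(0.6000) = 0.253
Φ⁻¹(FA) = Φ⁻¹(0.2500) = -0.674
d' = z(H) − z(FA) = 0.253 − (-0.674) = 0.927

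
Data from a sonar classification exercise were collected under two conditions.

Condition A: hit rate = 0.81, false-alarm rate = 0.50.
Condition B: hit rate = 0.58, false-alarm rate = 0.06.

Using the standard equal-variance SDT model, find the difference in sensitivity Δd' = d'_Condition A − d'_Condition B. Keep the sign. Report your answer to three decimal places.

Δd' = -0.879

Condition A: z(0.81) = 0.8779, z(0.50) = 0.0000, d' = 0.8779
Condition B: z(0.58) = 0.2019, z(0.06) = -1.5548, d' = 1.7567
Δd' = d'_Condition A − d'_Condition B = 0.8779 − 1.7567 = -0.8788
Condition B has the higher sensitivity.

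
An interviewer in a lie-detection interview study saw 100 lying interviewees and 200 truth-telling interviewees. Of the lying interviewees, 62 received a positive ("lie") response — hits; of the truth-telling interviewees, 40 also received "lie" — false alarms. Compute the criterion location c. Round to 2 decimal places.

c = 0.27

H = 62/100 = 0.6200
FA = 40/200 = 0.2000
z(H) = z(0.6200) = 0.3055
z(FA) = z(0.2000) = -0.8416
c = −½·[z(H) + z(FA)] = −0.5 × (0.3055 + (-0.8416)) = 0.26805
c > 0: the interviewer has a conservative response bias.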